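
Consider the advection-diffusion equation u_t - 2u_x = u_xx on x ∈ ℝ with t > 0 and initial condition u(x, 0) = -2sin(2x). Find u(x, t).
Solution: Change to a moving frame: let η = x + 2t, σ = t and write u(x,t) = w(η,σ).
By the chain rule u_t = w_σ + 2w_η, u_x = w_η, u_xx = w_ηη.
Then u_t - 2u_x = w_σ: the advection term cancels and the PDE becomes the heat equation w_σ = w_ηη on η ∈ ℝ.
Initial data: w(η,0) = u(η,0) = -2sin(2η).
On η ∈ ℝ each mode satisfies (sin(nη))″ = -n² sin(nη), so exp(-n²σ) sin(nη) solves the heat equation; by superposition w(η,σ) = Σ c_n exp(-n²σ) sin(nη).
Reading off the coefficients: c_2=-2, so w(η,σ) = -2exp(-4σ)sin(2η).
Substituting back η = x + 2t, σ = t: u(x,t) = w(x + 2t, t).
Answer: u(x, t) = -2exp(-4t)sin(4t + 2x)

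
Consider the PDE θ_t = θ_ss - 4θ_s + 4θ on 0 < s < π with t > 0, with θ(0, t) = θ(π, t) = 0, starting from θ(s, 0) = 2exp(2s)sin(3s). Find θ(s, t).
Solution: Substitute θ = exp(2s)u, i.e. u = exp(-2s)θ.
By the product rule, θ_s = exp(2s)(u_s + 2u), θ_ss = exp(2s)(u_ss + 4u_s + 4u), θ_t = exp(2s)u_t.
Substituting into the PDE and dividing by exp(2s): u_t = (u_ss + 4u_s + 4u) - 4(u_s + 2u) + 4u.
The lower-order terms cancel, leaving the standard heat equation u_t = u_ss.
Initial data for u: u(s,0) = exp(-2s)θ(s,0) = 2sin(3s). The boundary conditions carry over: u(0,t) = u(π,t) = 0.
Solve for u:
  Using separation of variables u = X(s)G(t):
  Eigenfunctions: sin(ns), n = 1, 2, 3, ...
  General solution: u(s, t) = Σ c_n sin(ns) exp(-n² t)
  Matching u(s,0) = 2sin(3s) term by term: c_3=2.
Hence u(s,t) = 2exp(-9t)sin(3s).
Transform back: θ(s,t) = exp(2s)u(s,t).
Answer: θ(s, t) = 2exp(2s)exp(-9t)sin(3s)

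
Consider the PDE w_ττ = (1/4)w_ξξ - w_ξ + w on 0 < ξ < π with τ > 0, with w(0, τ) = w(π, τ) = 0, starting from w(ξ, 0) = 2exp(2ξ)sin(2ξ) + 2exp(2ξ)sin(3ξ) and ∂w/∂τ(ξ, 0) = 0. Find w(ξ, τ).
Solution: Substitute w = exp(2ξ)u.
Then w_ξ = exp(2ξ)(u_ξ + 2u), w_ξξ = exp(2ξ)(u_ξξ + 4u_ξ + 4u), w_ττ = exp(2ξ)u_ττ; substituting and dividing by exp(2ξ), the lower-order terms cancel: u_ττ = (1/4)u_ξξ (standard wave equation).
Data for u: u(ξ,0) = exp(-2ξ)w(ξ,0) = 2sin(2ξ) + 2sin(3ξ); u_τ(ξ,0) = exp(-2ξ)w_τ(ξ,0) = 0. The boundary conditions carry over: u(0,τ) = u(π,τ) = 0.
Separating variables: u = Σ [A_n cos(ω_n τ) + B_n sin(ω_n τ)] sin(nξ), ω_n = n/2. From ICs: A_2=2, A_3=2.
So u(ξ,τ) = 2sin(2ξ)cos(τ) + 2sin(3ξ)cos(3τ/2), and w(ξ,τ) = exp(2ξ)u(ξ,τ).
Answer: w(ξ, τ) = 2exp(2ξ)sin(2ξ)cos(τ) + 2exp(2ξ)sin(3ξ)cos(3τ/2)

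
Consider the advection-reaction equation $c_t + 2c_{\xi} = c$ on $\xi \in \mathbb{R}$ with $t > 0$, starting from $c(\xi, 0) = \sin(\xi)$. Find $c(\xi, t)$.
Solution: Substitute $c = e^{t}u$.
Then $c_t = e^{t}(u_t + u)$, $c_{\xi} = e^{t}u_{\xi}$; substituting and dividing by $e^{t}$, the lower-order terms cancel: $u_t + 2u_{\xi} = 0$ (standard advection equation).
Data for $u$: $u(\xi,0) = c(\xi,0) = \sin(\xi)$.
By characteristics ($d\xi/dt = 2$), $u(\xi,t) = f(\xi - 2t)$ with $f = u( \cdot , 0)$.
So $u(\xi,t) = - \sin(2 t - \xi)$, and $c(\xi,t) = e^{t}u(\xi,t)$.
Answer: $c(\xi, t) = e^{t} \sin(\xi - 2 t)$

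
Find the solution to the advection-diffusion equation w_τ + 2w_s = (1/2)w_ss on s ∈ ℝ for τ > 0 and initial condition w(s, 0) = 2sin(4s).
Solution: Moving frame: η = s - 2τ, σ = τ, w = u(η,σ), so w_τ = u_σ - 2u_η and w_ss = u_ηη.
Hence w_τ + 2w_s = u_σ and the PDE becomes the heat equation u_σ = (1/2)u_ηη on η ∈ ℝ.
Initial data: u(η,0) = w(η,0) = 2sin(4η). Each mode sin(nη) decays as exp(-n²σ/2) on ℝ, so u(η,σ) = Σ c_n exp(-n²σ/2) sin(nη) with c_4=2: u(η,σ) = 2exp(-8σ)sin(4η).
Substituting back: w(s,τ) = u(s - 2τ, τ).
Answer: w(s, τ) = 2exp(-8τ)sin(4s - 8τ)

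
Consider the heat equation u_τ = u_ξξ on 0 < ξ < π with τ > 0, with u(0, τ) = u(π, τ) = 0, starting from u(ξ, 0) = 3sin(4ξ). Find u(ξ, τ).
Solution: Using separation of variables u = X(ξ)T(τ):
Eigenfunctions: sin(nξ), n = 1, 2, 3, ...
General solution: u(ξ, τ) = Σ c_n sin(nξ) exp(-n² τ)
Matching u(ξ,0) = 3sin(4ξ) term by term: c_4=3.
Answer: u(ξ, τ) = 3exp(-16τ)sin(4ξ)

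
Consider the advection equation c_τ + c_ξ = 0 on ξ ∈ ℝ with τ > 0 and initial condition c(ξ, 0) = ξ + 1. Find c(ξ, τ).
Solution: By characteristics (dξ/dτ = 1), c(ξ,τ) = f(ξ - τ) with f = c(·, 0).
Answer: c(ξ, τ) = ξ - τ + 1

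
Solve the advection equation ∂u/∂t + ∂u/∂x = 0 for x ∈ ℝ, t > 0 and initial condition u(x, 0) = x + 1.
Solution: By method of characteristics (waves move right with speed 1):
Along characteristics x - t = const, u is constant, so u(x,t) = f(x - t) with f = u(·, 0).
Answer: u(x, t) = -t + x + 1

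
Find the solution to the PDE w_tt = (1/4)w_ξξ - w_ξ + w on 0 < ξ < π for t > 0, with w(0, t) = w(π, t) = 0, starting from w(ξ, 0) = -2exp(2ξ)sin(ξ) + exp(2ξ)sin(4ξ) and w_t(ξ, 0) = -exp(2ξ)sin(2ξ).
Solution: Substitute w = exp(2ξ)u.
Then w_ξ = exp(2ξ)(u_ξ + 2u), w_ξξ = exp(2ξ)(u_ξξ + 4u_ξ + 4u), w_tt = exp(2ξ)u_tt; substituting and dividing by exp(2ξ), the lower-order terms cancel: u_tt = (1/4)u_ξξ (standard wave equation).
Data for u: u(ξ,0) = exp(-2ξ)w(ξ,0) = -2sin(ξ) + sin(4ξ); u_t(ξ,0) = exp(-2ξ)w_t(ξ,0) = -sin(2ξ). The boundary conditions carry over: u(0,t) = u(π,t) = 0.
Separating variables: u = Σ [A_n cos(ω_n t) + B_n sin(ω_n t)] sin(nξ), ω_n = n/2. From ICs (B_n = velocity coefficient / ω_n): A_1=-2, A_4=1, B_2=-1.
So u(ξ,t) = -sin(t)sin(2ξ) - 2sin(ξ)cos(t/2) + sin(4ξ)cos(2t), and w(ξ,t) = exp(2ξ)u(ξ,t).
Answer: w(ξ, t) = -exp(2ξ)sin(t)sin(2ξ) - 2exp(2ξ)sin(ξ)cos(t/2) + exp(2ξ)sin(4ξ)cos(2t)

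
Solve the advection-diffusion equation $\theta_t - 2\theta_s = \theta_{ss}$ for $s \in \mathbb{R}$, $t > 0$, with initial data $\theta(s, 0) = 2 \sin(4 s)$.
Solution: Change to a moving frame: let $\eta = s + 2t$, $\sigma = t$ and write $\theta(s,t) = u(\eta,\sigma)$.
By the chain rule $\theta_t = u_{\sigma} + 2u_{\eta}$, $\theta_s = u_{\eta}$, $\theta_{ss} = u_{\eta\eta}$.
Then $\theta_t - 2\theta_s = u_{\sigma}$: the advection term cancels and the PDE becomes the heat equation $u_{\sigma} = u_{\eta\eta}$ on $\eta \in \mathbb{R}$.
Initial data: $u(\eta,0) = \theta(\eta,0) = 2 \sin(4 \eta)$.
On $\eta \in \mathbb{R}$ each mode satisfies $(\sin(n\eta))'' = -n^2 \sin(n\eta)$, so $e^{-n^2\sigma} \sin(n\eta)$ solves the heat equation; by superposition $u(\eta,\sigma) = \sum c_n e^{-n^2\sigma} \sin(n\eta)$.
Reading off the coefficients: $c_4=2$, so $u(\eta,\sigma) = 2 e^{-16 \sigma} \sin(4 \eta)$.
Substituting back $\eta = s + 2t$, $\sigma = t$: $\theta(s,t) = u(s + 2t, t)$.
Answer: $\theta(s, t) = 2 e^{-16 t} \sin(4 s + 8 t)$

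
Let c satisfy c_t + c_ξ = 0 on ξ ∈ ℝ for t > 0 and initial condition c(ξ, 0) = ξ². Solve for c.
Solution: By characteristics (dξ/dt = 1), c(ξ,t) = f(ξ - t) with f = c(·, 0).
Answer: c(ξ, t) = t² - 2tξ + ξ²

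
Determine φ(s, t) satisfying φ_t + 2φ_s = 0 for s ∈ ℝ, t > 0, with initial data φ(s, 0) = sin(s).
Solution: By method of characteristics (waves move right with speed 2):
Along characteristics s - 2t = const, φ is constant, so φ(s,t) = f(s - 2t) with f = φ(·, 0).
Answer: φ(s, t) = sin(s - 2t)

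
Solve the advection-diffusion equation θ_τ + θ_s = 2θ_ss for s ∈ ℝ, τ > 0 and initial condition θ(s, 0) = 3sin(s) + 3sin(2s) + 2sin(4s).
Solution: Moving frame: η = s - τ, σ = τ, θ = u(η,σ), so θ_τ = u_σ - u_η and θ_ss = u_ηη.
Hence θ_τ + θ_s = u_σ and the PDE becomes the heat equation u_σ = 2u_ηη on η ∈ ℝ.
Initial data: u(η,0) = θ(η,0) = 3sin(η) + 3sin(2η) + 2sin(4η). Each mode sin(nη) decays as exp(-2n²σ) on ℝ, so u(η,σ) = Σ c_n exp(-2n²σ) sin(nη) with c_1=3, c_2=3, c_4=2: u(η,σ) = 3exp(-2σ)sin(η) + 3exp(-8σ)sin(2η) + 2exp(-32σ)sin(4η).
Substituting back: θ(s,τ) = u(s - τ, τ).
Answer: θ(s, τ) = 3exp(-2τ)sin(s - τ) + 3exp(-8τ)sin(2s - 2τ) + 2exp(-32τ)sin(4s - 4τ)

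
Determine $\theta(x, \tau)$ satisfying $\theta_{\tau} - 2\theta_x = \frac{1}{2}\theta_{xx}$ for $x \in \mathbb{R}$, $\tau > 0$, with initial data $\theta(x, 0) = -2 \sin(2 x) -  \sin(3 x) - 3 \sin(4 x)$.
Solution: Change to a moving frame: let $\eta = x + 2\tau$, $\sigma = \tau$ and write $\theta(x,\tau) = u(\eta,\sigma)$.
By the chain rule $\theta_{\tau} = u_{\sigma} + 2u_{\eta}$, $\theta_x = u_{\eta}$, $\theta_{xx} = u_{\eta\eta}$.
Then $\theta_{\tau} - 2\theta_x = u_{\sigma}$: the advection term cancels and the PDE becomes the heat equation $u_{\sigma} = \frac{1}{2}u_{\eta\eta}$ on $\eta \in \mathbb{R}$.
Initial data: $u(\eta,0) = \theta(\eta,0) = -2 \sin(2 \eta) - \sin(3 \eta) - 3 \sin(4 \eta)$.
On $\eta \in \mathbb{R}$ each mode satisfies $(\sin(n\eta))'' = -n^2 \sin(n\eta)$, so $e^{-n^2\sigma/2} \sin(n\eta)$ solves the heat equation; by superposition $u(\eta,\sigma) = \sum c_n e^{-n^2\sigma/2} \sin(n\eta)$.
Reading off the coefficients: $c_2=-2, c_3=-1, c_4=-3$, so $u(\eta,\sigma) = -2 e^{-2 \sigma} \sin(2 \eta) - 3 e^{-8 \sigma} \sin(4 \eta) - e^{-9 \sigma/2} \sin(3 \eta)$.
Substituting back $\eta = x + 2\tau$, $\sigma = \tau$: $\theta(x,\tau) = u(x + 2\tau, \tau)$.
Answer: $\theta(x, \tau) = -2 e^{-2 \tau} \sin(4 \tau + 2 x) - 3 e^{-8 \tau} \sin(8 \tau + 4 x) -  e^{-9 \tau/2} \sin(6 \tau + 3 x)$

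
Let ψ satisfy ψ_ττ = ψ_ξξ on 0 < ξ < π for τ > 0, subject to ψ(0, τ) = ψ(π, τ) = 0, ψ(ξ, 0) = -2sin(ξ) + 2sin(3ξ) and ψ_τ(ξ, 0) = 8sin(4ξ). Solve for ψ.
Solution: Separating variables: ψ = Σ [A_n cos(ω_n τ) + B_n sin(ω_n τ)] sin(nξ), ω_n = n. From ICs (B_n = velocity coefficient / ω_n): A_1=-2, A_3=2, B_4=2.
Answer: ψ(ξ, τ) = -2sin(ξ)cos(τ) + 2sin(3ξ)cos(3τ) + 2sin(4ξ)sin(4τ)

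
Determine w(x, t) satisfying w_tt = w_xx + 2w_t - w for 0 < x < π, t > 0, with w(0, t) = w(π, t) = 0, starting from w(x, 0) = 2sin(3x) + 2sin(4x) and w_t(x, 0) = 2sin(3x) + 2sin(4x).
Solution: Substitute w = exp(t)u.
Then w_t = exp(t)(u_t + u), w_tt = exp(t)(u_tt + 2u_t + u), w_xx = exp(t)u_xx; substituting and dividing by exp(t), the lower-order terms cancel: u_tt = u_xx (standard wave equation).
Data for u: u(x,0) = w(x,0) = 2sin(3x) + 2sin(4x); u_t(x,0) = w_t(x,0) - w(x,0) = 0. The boundary conditions carry over: u(0,t) = u(π,t) = 0.
Separating variables: u = Σ [A_n cos(ω_n t) + B_n sin(ω_n t)] sin(nx), ω_n = n. From ICs: A_3=2, A_4=2.
So u(x,t) = 2sin(3x)cos(3t) + 2sin(4x)cos(4t), and w(x,t) = exp(t)u(x,t).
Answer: w(x, t) = 2exp(t)sin(3x)cos(3t) + 2exp(t)sin(4x)cos(4t)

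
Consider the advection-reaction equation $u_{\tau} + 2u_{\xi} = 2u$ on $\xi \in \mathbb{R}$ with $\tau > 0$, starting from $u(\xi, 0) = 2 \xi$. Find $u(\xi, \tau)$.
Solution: Substitute $u = e^{2\tau}w$, i.e. $w = e^{-2\tau}u$.
By the product rule, $u_{\tau} = e^{2\tau}(w_{\tau} + 2w)$, $u_{\xi} = e^{2\tau}w_{\xi}$.
Substituting into the PDE and dividing by $e^{2\tau}$: $w_{\tau} + 2w + 2w_{\xi} = 2w$.
The lower-order terms cancel, leaving the standard advection equation $w_{\tau} + 2w_{\xi} = 0$.
Initial data for $w$: $w(\xi,0) = u(\xi,0) = 2 \xi$.
Solve for $w$:
  By method of characteristics (waves move right with speed 2):
  Along characteristics $\xi - 2\tau =$ const, $w$ is constant, so $w(\xi,\tau) = f(\xi - 2\tau)$ with $f = w( \cdot , 0)$.
Hence $w(\xi,\tau) = 2 \xi - 4 \tau$.
Transform back: $u(\xi,\tau) = e^{2\tau}w(\xi,\tau)$.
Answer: $u(\xi, \tau) = -4 \tau e^{2 \tau} + 2 \xi e^{2 \tau}$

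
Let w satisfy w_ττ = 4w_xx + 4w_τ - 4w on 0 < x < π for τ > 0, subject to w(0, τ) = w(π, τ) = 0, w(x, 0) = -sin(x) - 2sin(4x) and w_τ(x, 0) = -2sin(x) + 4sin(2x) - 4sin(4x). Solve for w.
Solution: Substitute w = exp(2τ)u.
Then w_τ = exp(2τ)(u_τ + 2u), w_ττ = exp(2τ)(u_ττ + 4u_τ + 4u), w_xx = exp(2τ)u_xx; substituting and dividing by exp(2τ), the lower-order terms cancel: u_ττ = 4u_xx (standard wave equation).
Data for u: u(x,0) = w(x,0) = -sin(x) - 2sin(4x); u_τ(x,0) = w_τ(x,0) - 2w(x,0) = 4sin(2x). The boundary conditions carry over: u(0,τ) = u(π,τ) = 0.
Separating variables: u = Σ [A_n cos(ω_n τ) + B_n sin(ω_n τ)] sin(nx), ω_n = 2n. From ICs (B_n = velocity coefficient / ω_n): A_1=-1, A_4=-2, B_2=1.
So u(x,τ) = -sin(x)cos(2τ) + sin(2x)sin(4τ) - 2sin(4x)cos(8τ), and w(x,τ) = exp(2τ)u(x,τ).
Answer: w(x, τ) = -exp(2τ)sin(x)cos(2τ) + exp(2τ)sin(2x)sin(4τ) - 2exp(2τ)sin(4x)cos(8τ)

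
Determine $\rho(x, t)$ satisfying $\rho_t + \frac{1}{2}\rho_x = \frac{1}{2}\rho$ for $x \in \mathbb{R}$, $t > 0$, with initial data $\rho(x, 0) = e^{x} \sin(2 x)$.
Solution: Substitute $\rho = e^{x}u$.
Then $\rho_x = e^{x}(u_x + u)$, $\rho_t = e^{x}u_t$; substituting and dividing by $e^{x}$, the lower-order terms cancel: $u_t + \frac{1}{2}u_x = 0$ (standard advection equation).
Data for $u$: $u(x,0) = e^{-x}\rho(x,0) = \sin(2 x)$.
By characteristics ($dx/dt = 1/2$), $u(x,t) = f(x - \frac{1}{2}t)$ with $f = u( \cdot , 0)$.
So $u(x,t) = - \sin(t - 2 x)$, and $\rho(x,t) = e^{x}u(x,t)$.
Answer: $\rho(x, t) = - e^{x} \sin(t - 2 x)$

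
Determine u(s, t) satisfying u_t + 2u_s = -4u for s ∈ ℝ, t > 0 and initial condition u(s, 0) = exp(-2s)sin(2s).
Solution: Substitute u = exp(-2s)w.
Then u_s = exp(-2s)(w_s - 2w), u_t = exp(-2s)w_t; substituting and dividing by exp(-2s), the lower-order terms cancel: w_t + 2w_s = 0 (standard advection equation).
Data for w: w(s,0) = exp(2s)u(s,0) = sin(2s).
By characteristics (ds/dt = 2), w(s,t) = f(s - 2t) with f = w(·, 0).
So w(s,t) = sin(2s - 4t), and u(s,t) = exp(-2s)w(s,t).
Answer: u(s, t) = exp(-2s)sin(2s - 4t)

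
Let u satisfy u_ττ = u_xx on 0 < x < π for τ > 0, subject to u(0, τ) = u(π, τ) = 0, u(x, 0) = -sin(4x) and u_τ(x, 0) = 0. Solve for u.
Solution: Separating variables: u = Σ [A_n cos(ω_n τ) + B_n sin(ω_n τ)] sin(nx), ω_n = n. From ICs: A_4=-1.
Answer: u(x, τ) = -sin(4x)cos(4τ)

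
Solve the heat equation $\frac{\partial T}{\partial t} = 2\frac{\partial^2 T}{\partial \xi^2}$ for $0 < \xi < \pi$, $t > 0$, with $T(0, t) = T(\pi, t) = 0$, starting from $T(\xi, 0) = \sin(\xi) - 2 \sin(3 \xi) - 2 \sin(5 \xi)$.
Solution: Separating variables: $T = \sum c_n e^{-2n^2t} \sin(n\xi)$. From $T(\xi,0) = \sin(\xi) - 2 \sin(3 \xi) - 2 \sin(5 \xi)$: $c_1=1, c_3=-2, c_5=-2$.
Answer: $T(\xi, t) = e^{-2 t} \sin(\xi) - 2 e^{-18 t} \sin(3 \xi) - 2 e^{-50 t} \sin(5 \xi)$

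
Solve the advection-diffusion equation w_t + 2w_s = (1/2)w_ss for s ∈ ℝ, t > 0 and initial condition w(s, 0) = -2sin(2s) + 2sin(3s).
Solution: Moving frame: η = s - 2t, σ = t, w = u(η,σ), so w_t = u_σ - 2u_η and w_ss = u_ηη.
Hence w_t + 2w_s = u_σ and the PDE becomes the heat equation u_σ = (1/2)u_ηη on η ∈ ℝ.
Initial data: u(η,0) = w(η,0) = -2sin(2η) + 2sin(3η). Each mode sin(nη) decays as exp(-n²σ/2) on ℝ, so u(η,σ) = Σ c_n exp(-n²σ/2) sin(nη) with c_2=-2, c_3=2: u(η,σ) = -2exp(-2σ)sin(2η) + 2exp(-9σ/2)sin(3η).
Substituting back: w(s,t) = u(s - 2t, t).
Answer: w(s, t) = -2exp(-2t)sin(2s - 4t) + 2exp(-9t/2)sin(3s - 6t)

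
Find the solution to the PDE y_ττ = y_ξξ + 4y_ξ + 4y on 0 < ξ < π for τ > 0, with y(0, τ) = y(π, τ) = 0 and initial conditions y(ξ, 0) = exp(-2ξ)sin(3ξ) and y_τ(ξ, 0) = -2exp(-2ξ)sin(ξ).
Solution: Substitute y = exp(-2ξ)u, i.e. u = exp(2ξ)y.
By the product rule, y_ξ = exp(-2ξ)(u_ξ - 2u), y_ξξ = exp(-2ξ)(u_ξξ - 4u_ξ + 4u), y_ττ = exp(-2ξ)u_ττ.
Substituting into the PDE and dividing by exp(-2ξ): u_ττ = (u_ξξ - 4u_ξ + 4u) + 4(u_ξ - 2u) + 4u.
The lower-order terms cancel, leaving the standard wave equation u_ττ = u_ξξ.
Initial data for u: u(ξ,0) = exp(2ξ)y(ξ,0) = sin(3ξ); u_τ(ξ,0) = exp(2ξ)y_τ(ξ,0) = -2sin(ξ). The boundary conditions carry over: u(0,τ) = u(π,τ) = 0.
Solve for u:
  Using separation of variables u = X(ξ)T(τ):
  Eigenfunctions: sin(nξ), n = 1, 2, 3, ...
  General solution: u(ξ, τ) = Σ [A_n cos(n τ) + B_n sin(n τ)] sin(nξ)
  From u(ξ,0) = sin(3ξ): A_3=1. From u_τ(ξ,0) = -2sin(ξ), using u_τ(ξ,0) = Σ ω_n B_n sin(nξ) with ω_n = n: B_1 = (-2)/1 = -2.
Hence u(ξ,τ) = -2sin(ξ)sin(τ) + sin(3ξ)cos(3τ).
Transform back: y(ξ,τ) = exp(-2ξ)u(ξ,τ).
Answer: y(ξ, τ) = -2exp(-2ξ)sin(ξ)sin(τ) + exp(-2ξ)sin(3ξ)cos(3τ)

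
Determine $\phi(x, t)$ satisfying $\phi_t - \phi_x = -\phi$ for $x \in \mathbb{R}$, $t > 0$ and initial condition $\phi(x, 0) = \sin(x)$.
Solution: Substitute $\phi = e^{-t}u$, i.e. $u = e^{t}\phi$.
By the product rule, $\phi_t = e^{-t}(u_t - u)$, $\phi_x = e^{-t}u_x$.
Substituting into the PDE and dividing by $e^{-t}$: $u_t - u - u_x = -u$.
The lower-order terms cancel, leaving the standard advection equation $u_t - u_x = 0$.
Initial data for $u$: $u(x,0) = \phi(x,0) = \sin(x)$.
Solve for $u$:
  By method of characteristics (waves move left with speed 1):
  Along characteristics $x + t =$ const, $u$ is constant, so $u(x,t) = f(x + t)$ with $f = u( \cdot , 0)$.
Hence $u(x,t) = \sin(t + x)$.
Transform back: $\phi(x,t) = e^{-t}u(x,t)$.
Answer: $\phi(x, t) = e^{-t} \sin(t + x)$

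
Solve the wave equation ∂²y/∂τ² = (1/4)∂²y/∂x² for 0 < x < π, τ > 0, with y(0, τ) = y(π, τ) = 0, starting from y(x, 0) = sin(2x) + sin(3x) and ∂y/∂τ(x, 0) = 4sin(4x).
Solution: Separating variables: y = Σ [A_n cos(ω_n τ) + B_n sin(ω_n τ)] sin(nx), ω_n = n/2. From ICs (B_n = velocity coefficient / ω_n): A_2=1, A_3=1, B_4=2.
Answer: y(x, τ) = sin(2x)cos(τ) + sin(3x)cos(3τ/2) + 2sin(4x)sin(2τ)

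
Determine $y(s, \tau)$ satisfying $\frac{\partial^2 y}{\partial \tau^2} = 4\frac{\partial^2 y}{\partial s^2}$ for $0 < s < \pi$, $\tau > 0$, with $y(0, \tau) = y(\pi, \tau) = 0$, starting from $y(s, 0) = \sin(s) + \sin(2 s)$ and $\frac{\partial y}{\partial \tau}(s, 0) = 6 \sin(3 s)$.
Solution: Using separation of variables $y = X(s)T(\tau)$:
Eigenfunctions: $\sin(ns)$, $n = 1, 2, 3, \ldots$
General solution: $y(s, \tau) = \sum [A_n \cos(2n \tau) + B_n \sin(2n \tau)] \sin(ns)$
From $y(s,0) = \sin(s) + \sin(2 s)$: $A_1=1, A_2=1$. From $y_{\tau}(s,0) = 6 \sin(3 s)$, using $y_{\tau}(s,0) = \sum \omega_n B_n \sin(ns)$ with $\omega_n = 2n$: $B_3 = 6/6 = 1$.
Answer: $y(s, \tau) = \sin(6 \tau) \sin(3 s) + \sin(s) \cos(2 \tau) + \sin(2 s) \cos(4 \tau)$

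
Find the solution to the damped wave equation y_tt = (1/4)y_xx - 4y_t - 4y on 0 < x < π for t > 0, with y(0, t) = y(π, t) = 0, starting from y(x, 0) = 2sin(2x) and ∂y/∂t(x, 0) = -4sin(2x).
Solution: Substitute y = exp(-2t)u, i.e. u = exp(2t)y.
By the product rule, y_t = exp(-2t)(u_t - 2u), y_tt = exp(-2t)(u_tt - 4u_t + 4u), y_xx = exp(-2t)u_xx.
Substituting into the PDE and dividing by exp(-2t): u_tt - 4u_t + 4u = (1/4)u_xx - 4(u_t - 2u) - 4u.
The lower-order terms cancel, leaving the standard wave equation u_tt = (1/4)u_xx.
Initial data for u: u(x,0) = y(x,0) = 2sin(2x); u_t(x,0) = y_t(x,0) + 2y(x,0) = 0. The boundary conditions carry over: u(0,t) = u(π,t) = 0.
Solve for u:
  Using separation of variables u = X(x)T(t):
  Eigenfunctions: sin(nx), n = 1, 2, 3, ...
  General solution: u(x, t) = Σ [A_n cos(n t/2) + B_n sin(n t/2)] sin(nx)
  From u(x,0) = 2sin(2x): A_2=2. From u_t(x,0) = 0: all B_n = 0.
Hence u(x,t) = 2sin(2x)cos(t).
Transform back: y(x,t) = exp(-2t)u(x,t).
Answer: y(x, t) = 2exp(-2t)sin(2x)cos(t)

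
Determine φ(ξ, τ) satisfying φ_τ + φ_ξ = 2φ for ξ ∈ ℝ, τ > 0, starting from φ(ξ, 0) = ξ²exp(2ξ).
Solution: Substitute φ = exp(2ξ)u, i.e. u = exp(-2ξ)φ.
By the product rule, φ_ξ = exp(2ξ)(u_ξ + 2u), φ_τ = exp(2ξ)u_τ.
Substituting into the PDE and dividing by exp(2ξ): u_τ + (u_ξ + 2u) = 2u.
The lower-order terms cancel, leaving the standard advection equation u_τ + u_ξ = 0.
Initial data for u: u(ξ,0) = exp(-2ξ)φ(ξ,0) = ξ².
Solve for u:
  By method of characteristics (waves move right with speed 1):
  Along characteristics ξ - τ = const, u is constant, so u(ξ,τ) = f(ξ - τ) with f = u(·, 0).
Hence u(ξ,τ) = ξ² - 2ξτ + τ².
Transform back: φ(ξ,τ) = exp(2ξ)u(ξ,τ).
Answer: φ(ξ, τ) = ξ²exp(2ξ) - 2ξτexp(2ξ) + τ²exp(2ξ)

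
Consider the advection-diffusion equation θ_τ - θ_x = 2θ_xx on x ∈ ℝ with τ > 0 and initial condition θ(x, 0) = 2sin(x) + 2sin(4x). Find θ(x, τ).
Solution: Change to a moving frame: let η = x + τ, σ = τ and write θ(x,τ) = u(η,σ).
By the chain rule θ_τ = u_σ + u_η, θ_x = u_η, θ_xx = u_ηη.
Then θ_τ - θ_x = u_σ: the advection term cancels and the PDE becomes the heat equation u_σ = 2u_ηη on η ∈ ℝ.
Initial data: u(η,0) = θ(η,0) = 2sin(η) + 2sin(4η).
On η ∈ ℝ each mode satisfies (sin(nη))″ = -n² sin(nη), so exp(-2n²σ) sin(nη) solves the heat equation; by superposition u(η,σ) = Σ c_n exp(-2n²σ) sin(nη).
Reading off the coefficients: c_1=2, c_4=2, so u(η,σ) = 2exp(-2σ)sin(η) + 2exp(-32σ)sin(4η).
Substituting back η = x + τ, σ = τ: θ(x,τ) = u(x + τ, τ).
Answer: θ(x, τ) = 2exp(-2τ)sin(x + τ) + 2exp(-32τ)sin(4x + 4τ)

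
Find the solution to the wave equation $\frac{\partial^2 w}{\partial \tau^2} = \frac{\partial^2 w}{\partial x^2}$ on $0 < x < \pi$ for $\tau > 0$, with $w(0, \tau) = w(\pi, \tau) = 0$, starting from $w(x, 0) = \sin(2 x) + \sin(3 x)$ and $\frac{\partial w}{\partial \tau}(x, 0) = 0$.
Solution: Separating variables: $w = \sum [A_n \cos(\omega_n \tau) + B_n \sin(\omega_n \tau)] \sin(nx)$, $\omega_n = n$. From ICs: $A_2=1, A_3=1$.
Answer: $w(x, \tau) = \sin(2 x) \cos(2 \tau) + \sin(3 x) \cos(3 \tau)$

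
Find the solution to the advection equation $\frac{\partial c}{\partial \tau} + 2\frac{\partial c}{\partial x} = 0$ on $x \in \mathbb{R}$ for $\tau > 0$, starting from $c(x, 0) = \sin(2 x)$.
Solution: By characteristics ($dx/d\tau = 2$), $c(x,\tau) = f(x - 2\tau)$ with $f = c( \cdot , 0)$.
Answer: $c(x, \tau) = - \sin(4 \tau - 2 x)$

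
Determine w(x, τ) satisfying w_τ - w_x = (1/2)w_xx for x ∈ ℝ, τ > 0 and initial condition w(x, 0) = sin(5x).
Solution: Change to a moving frame: let η = x + τ, σ = τ and write w(x,τ) = u(η,σ).
By the chain rule w_τ = u_σ + u_η, w_x = u_η, w_xx = u_ηη.
Then w_τ - w_x = u_σ: the advection term cancels and the PDE becomes the heat equation u_σ = (1/2)u_ηη on η ∈ ℝ.
Initial data: u(η,0) = w(η,0) = sin(5η).
On η ∈ ℝ each mode satisfies (sin(nη))″ = -n² sin(nη), so exp(-n²σ/2) sin(nη) solves the heat equation; by superposition u(η,σ) = Σ c_n exp(-n²σ/2) sin(nη).
Reading off the coefficients: c_5=1, so u(η,σ) = exp(-25σ/2)sin(5η).
Substituting back η = x + τ, σ = τ: w(x,τ) = u(x + τ, τ).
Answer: w(x, τ) = exp(-25τ/2)sin(5x + 5τ)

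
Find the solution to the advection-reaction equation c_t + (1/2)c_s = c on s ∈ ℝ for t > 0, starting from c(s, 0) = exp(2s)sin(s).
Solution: Substitute c = exp(2s)u, i.e. u = exp(-2s)c.
By the product rule, c_s = exp(2s)(u_s + 2u), c_t = exp(2s)u_t.
Substituting into the PDE and dividing by exp(2s): u_t + (1/2)(u_s + 2u) = u.
The lower-order terms cancel, leaving the standard advection equation u_t + (1/2)u_s = 0.
Initial data for u: u(s,0) = exp(-2s)c(s,0) = sin(s).
Solve for u:
  By method of characteristics (waves move right with speed 1/2):
  Along characteristics s - (1/2)t = const, u is constant, so u(s,t) = f(s - (1/2)t) with f = u(·, 0).
Hence u(s,t) = sin(s - t/2).
Transform back: c(s,t) = exp(2s)u(s,t).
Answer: c(s, t) = exp(2s)sin(s - t/2)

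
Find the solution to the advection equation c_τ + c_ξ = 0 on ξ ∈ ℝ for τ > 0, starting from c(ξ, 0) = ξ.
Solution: By method of characteristics (waves move right with speed 1):
Along characteristics ξ - τ = const, c is constant, so c(ξ,τ) = f(ξ - τ) with f = c(·, 0).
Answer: c(ξ, τ) = ξ - τ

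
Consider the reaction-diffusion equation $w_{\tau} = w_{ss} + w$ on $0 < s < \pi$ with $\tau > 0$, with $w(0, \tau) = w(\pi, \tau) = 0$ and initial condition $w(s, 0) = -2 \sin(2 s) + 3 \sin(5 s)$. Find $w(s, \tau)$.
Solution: Substitute $w = e^{\tau}u$.
Then $w_{\tau} = e^{\tau}(u_{\tau} + u)$, $w_{ss} = e^{\tau}u_{ss}$; substituting and dividing by $e^{\tau}$, the lower-order terms cancel: $u_{\tau} = u_{ss}$ (standard heat equation).
Data for $u$: $u(s,0) = w(s,0) = -2 \sin(2 s) + 3 \sin(5 s)$. The boundary conditions carry over: $u(0,\tau) = u(\pi,\tau) = 0$.
Separating variables: $u = \sum c_n e^{-n^2\tau} \sin(ns)$. From $u(s,0) = -2 \sin(2 s) + 3 \sin(5 s)$: $c_2=-2, c_5=3$.
So $u(s,\tau) = -2 e^{-4 \tau} \sin(2 s) + 3 e^{-25 \tau} \sin(5 s)$, and $w(s,\tau) = e^{\tau}u(s,\tau)$.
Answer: $w(s, \tau) = -2 e^{-3 \tau} \sin(2 s) + 3 e^{-24 \tau} \sin(5 s)$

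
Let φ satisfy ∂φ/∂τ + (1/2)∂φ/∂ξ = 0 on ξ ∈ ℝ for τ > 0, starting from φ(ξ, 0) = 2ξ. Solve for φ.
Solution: By characteristics (dξ/dτ = 1/2), φ(ξ,τ) = f(ξ - (1/2)τ) with f = φ(·, 0).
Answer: φ(ξ, τ) = 2ξ - τ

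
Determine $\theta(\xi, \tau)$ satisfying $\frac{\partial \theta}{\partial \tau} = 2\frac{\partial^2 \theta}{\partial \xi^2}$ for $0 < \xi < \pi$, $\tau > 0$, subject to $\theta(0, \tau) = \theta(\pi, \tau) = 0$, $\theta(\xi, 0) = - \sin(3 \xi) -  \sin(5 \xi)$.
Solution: Using separation of variables $\theta = X(\xi)G(\tau)$:
Eigenfunctions: $\sin(n\xi)$, $n = 1, 2, 3, \ldots$
General solution: $\theta(\xi, \tau) = \sum c_n \sin(n\xi) e^{-2n^2 \tau}$
Matching $\theta(\xi,0) = - \sin(3 \xi) - \sin(5 \xi)$ term by term: $c_3=-1, c_5=-1$.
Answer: $\theta(\xi, \tau) = - e^{-18 \tau} \sin(3 \xi) -  e^{-50 \tau} \sin(5 \xi)$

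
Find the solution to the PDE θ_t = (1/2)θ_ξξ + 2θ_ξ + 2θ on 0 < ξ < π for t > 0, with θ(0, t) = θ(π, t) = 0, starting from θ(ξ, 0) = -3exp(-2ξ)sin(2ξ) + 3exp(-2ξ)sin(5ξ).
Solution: Substitute θ = exp(-2ξ)u, i.e. u = exp(2ξ)θ.
By the product rule, θ_ξ = exp(-2ξ)(u_ξ - 2u), θ_ξξ = exp(-2ξ)(u_ξξ - 4u_ξ + 4u), θ_t = exp(-2ξ)u_t.
Substituting into the PDE and dividing by exp(-2ξ): u_t = (1/2)(u_ξξ - 4u_ξ + 4u) + 2(u_ξ - 2u) + 2u.
The lower-order terms cancel, leaving the standard heat equation u_t = (1/2)u_ξξ.
Initial data for u: u(ξ,0) = exp(2ξ)θ(ξ,0) = -3sin(2ξ) + 3sin(5ξ). The boundary conditions carry over: u(0,t) = u(π,t) = 0.
Solve for u:
  Using separation of variables u = X(ξ)G(t):
  Eigenfunctions: sin(nξ), n = 1, 2, 3, ...
  General solution: u(ξ, t) = Σ c_n sin(nξ) exp(-n² t/2)
  Matching u(ξ,0) = -3sin(2ξ) + 3sin(5ξ) term by term: c_2=-3, c_5=3.
Hence u(ξ,t) = -3exp(-2t)sin(2ξ) + 3exp(-25t/2)sin(5ξ).
Transform back: θ(ξ,t) = exp(-2ξ)u(ξ,t).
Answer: θ(ξ, t) = -3exp(-2t)exp(-2ξ)sin(2ξ) + 3exp(-25t/2)exp(-2ξ)sin(5ξ)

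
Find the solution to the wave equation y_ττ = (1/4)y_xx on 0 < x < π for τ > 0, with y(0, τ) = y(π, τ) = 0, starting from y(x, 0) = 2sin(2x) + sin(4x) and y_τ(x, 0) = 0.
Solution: Using separation of variables y = X(x)T(τ):
Eigenfunctions: sin(nx), n = 1, 2, 3, ...
General solution: y(x, τ) = Σ [A_n cos(n τ/2) + B_n sin(n τ/2)] sin(nx)
From y(x,0) = 2sin(2x) + sin(4x): A_2=2, A_4=1. From y_τ(x,0) = 0: all B_n = 0.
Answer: y(x, τ) = 2sin(2x)cos(τ) + sin(4x)cos(2τ)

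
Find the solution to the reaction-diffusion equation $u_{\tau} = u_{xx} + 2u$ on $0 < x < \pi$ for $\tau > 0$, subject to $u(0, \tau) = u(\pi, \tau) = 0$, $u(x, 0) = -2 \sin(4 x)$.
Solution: Substitute $u = e^{2\tau}w$.
Then $u_{\tau} = e^{2\tau}(w_{\tau} + 2w)$, $u_{xx} = e^{2\tau}w_{xx}$; substituting and dividing by $e^{2\tau}$, the lower-order terms cancel: $w_{\tau} = w_{xx}$ (standard heat equation).
Data for $w$: $w(x,0) = u(x,0) = -2 \sin(4 x)$. The boundary conditions carry over: $w(0,\tau) = w(\pi,\tau) = 0$.
Separating variables: $w = \sum c_n e^{-n^2\tau} \sin(nx)$. From $w(x,0) = -2 \sin(4 x)$: $c_4=-2$.
So $w(x,\tau) = -2 e^{-16 \tau} \sin(4 x)$, and $u(x,\tau) = e^{2\tau}w(x,\tau)$.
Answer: $u(x, \tau) = -2 e^{-14 \tau} \sin(4 x)$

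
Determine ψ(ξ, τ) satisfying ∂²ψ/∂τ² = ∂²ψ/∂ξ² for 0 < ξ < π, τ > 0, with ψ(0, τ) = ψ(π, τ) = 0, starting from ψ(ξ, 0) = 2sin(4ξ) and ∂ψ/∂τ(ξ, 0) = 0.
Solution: Separating variables: ψ = Σ [A_n cos(ω_n τ) + B_n sin(ω_n τ)] sin(nξ), ω_n = n. From ICs: A_4=2.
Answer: ψ(ξ, τ) = 2sin(4ξ)cos(4τ)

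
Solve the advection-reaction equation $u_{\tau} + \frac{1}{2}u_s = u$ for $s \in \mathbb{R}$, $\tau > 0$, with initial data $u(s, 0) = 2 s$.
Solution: Substitute $u = e^{\tau}w$, i.e. $w = e^{-\tau}u$.
By the product rule, $u_{\tau} = e^{\tau}(w_{\tau} + w)$, $u_s = e^{\tau}w_s$.
Substituting into the PDE and dividing by $e^{\tau}$: $w_{\tau} + w + \frac{1}{2}w_s = w$.
The lower-order terms cancel, leaving the standard advection equation $w_{\tau} + \frac{1}{2}w_s = 0$.
Initial data for $w$: $w(s,0) = u(s,0) = 2 s$.
Solve for $w$:
  By method of characteristics (waves move right with speed 1/2):
  Along characteristics $s - \frac{1}{2}\tau =$ const, $w$ is constant, so $w(s,\tau) = f(s - \frac{1}{2}\tau)$ with $f = w( \cdot , 0)$.
Hence $w(s,\tau) = 2 s - \tau$.
Transform back: $u(s,\tau) = e^{\tau}w(s,\tau)$.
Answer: $u(s, \tau) = - \tau e^{\tau} + 2 s e^{\tau}$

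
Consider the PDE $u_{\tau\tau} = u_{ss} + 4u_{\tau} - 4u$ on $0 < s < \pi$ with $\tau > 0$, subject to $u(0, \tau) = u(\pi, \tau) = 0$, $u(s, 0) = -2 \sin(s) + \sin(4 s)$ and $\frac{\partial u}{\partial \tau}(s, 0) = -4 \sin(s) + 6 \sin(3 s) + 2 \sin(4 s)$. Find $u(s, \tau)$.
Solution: Substitute $u = e^{2\tau}w$.
Then $u_{\tau} = e^{2\tau}(w_{\tau} + 2w)$, $u_{\tau\tau} = e^{2\tau}(w_{\tau\tau} + 4w_{\tau} + 4w)$, $u_{ss} = e^{2\tau}w_{ss}$; substituting and dividing by $e^{2\tau}$, the lower-order terms cancel: $w_{\tau\tau} = w_{ss}$ (standard wave equation).
Data for $w$: $w(s,0) = u(s,0) = -2 \sin(s) + \sin(4 s)$; $w_{\tau}(s,0) = u_{\tau}(s,0) - 2u(s,0) = 6 \sin(3 s)$. The boundary conditions carry over: $w(0,\tau) = w(\pi,\tau) = 0$.
Separating variables: $w = \sum [A_n \cos(\omega_n \tau) + B_n \sin(\omega_n \tau)] \sin(ns)$, $\omega_n = n$. From ICs ($B_n$ = velocity coefficient / $\omega_n$): $A_1=-2, A_4=1, B_3=2$.
So $w(s,\tau) = -2 \sin(s) \cos(\tau) + 2 \sin(3 s) \sin(3 \tau) + \sin(4 s) \cos(4 \tau)$, and $u(s,\tau) = e^{2\tau}w(s,\tau)$.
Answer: $u(s, \tau) = 2 e^{2 \tau} \sin(3 \tau) \sin(3 s) - 2 e^{2 \tau} \sin(s) \cos(\tau) + e^{2 \tau} \sin(4 s) \cos(4 \tau)$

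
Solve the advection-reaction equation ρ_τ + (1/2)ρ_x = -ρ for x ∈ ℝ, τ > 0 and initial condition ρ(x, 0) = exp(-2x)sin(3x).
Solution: Substitute ρ = exp(-2x)u.
Then ρ_x = exp(-2x)(u_x - 2u), ρ_τ = exp(-2x)u_τ; substituting and dividing by exp(-2x), the lower-order terms cancel: u_τ + (1/2)u_x = 0 (standard advection equation).
Data for u: u(x,0) = exp(2x)ρ(x,0) = sin(3x).
By characteristics (dx/dτ = 1/2), u(x,τ) = f(x - (1/2)τ) with f = u(·, 0).
So u(x,τ) = sin(3x - 3τ/2), and ρ(x,τ) = exp(-2x)u(x,τ).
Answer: ρ(x, τ) = exp(-2x)sin(3x - 3τ/2)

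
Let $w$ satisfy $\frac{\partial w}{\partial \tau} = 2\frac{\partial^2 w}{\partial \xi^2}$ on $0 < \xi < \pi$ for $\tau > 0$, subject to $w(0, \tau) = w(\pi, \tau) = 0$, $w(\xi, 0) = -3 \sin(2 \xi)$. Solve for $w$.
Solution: Separating variables: $w = \sum c_n e^{-2n^2\tau} \sin(n\xi)$. From $w(\xi,0) = -3 \sin(2 \xi)$: $c_2=-3$.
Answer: $w(\xi, \tau) = -3 e^{-8 \tau} \sin(2 \xi)$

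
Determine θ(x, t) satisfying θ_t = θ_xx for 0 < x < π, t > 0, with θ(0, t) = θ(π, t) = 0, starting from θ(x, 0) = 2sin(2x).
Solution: Using separation of variables θ = X(x)G(t):
Eigenfunctions: sin(nx), n = 1, 2, 3, ...
General solution: θ(x, t) = Σ c_n sin(nx) exp(-n² t)
Matching θ(x,0) = 2sin(2x) term by term: c_2=2.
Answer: θ(x, t) = 2exp(-4t)sin(2x)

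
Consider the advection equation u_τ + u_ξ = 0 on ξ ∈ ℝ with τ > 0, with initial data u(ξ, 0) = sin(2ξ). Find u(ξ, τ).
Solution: By method of characteristics (waves move right with speed 1):
Along characteristics ξ - τ = const, u is constant, so u(ξ,τ) = f(ξ - τ) with f = u(·, 0).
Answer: u(ξ, τ) = sin(2ξ - 2τ)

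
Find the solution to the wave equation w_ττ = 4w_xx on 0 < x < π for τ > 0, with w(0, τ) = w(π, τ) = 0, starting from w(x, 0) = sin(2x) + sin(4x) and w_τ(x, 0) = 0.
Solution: Separating variables: w = Σ [A_n cos(ω_n τ) + B_n sin(ω_n τ)] sin(nx), ω_n = 2n. From ICs: A_2=1, A_4=1.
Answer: w(x, τ) = sin(2x)cos(4τ) + sin(4x)cos(8τ)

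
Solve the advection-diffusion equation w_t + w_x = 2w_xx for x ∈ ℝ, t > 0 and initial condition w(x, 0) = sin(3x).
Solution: Moving frame: η = x - t, σ = t, w = u(η,σ), so w_t = u_σ - u_η and w_xx = u_ηη.
Hence w_t + w_x = u_σ and the PDE becomes the heat equation u_σ = 2u_ηη on η ∈ ℝ.
Initial data: u(η,0) = w(η,0) = sin(3η). Each mode sin(nη) decays as exp(-2n²σ) on ℝ, so u(η,σ) = Σ c_n exp(-2n²σ) sin(nη) with c_3=1: u(η,σ) = exp(-18σ)sin(3η).
Substituting back: w(x,t) = u(x - t, t).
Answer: w(x, t) = -exp(-18t)sin(3t - 3x)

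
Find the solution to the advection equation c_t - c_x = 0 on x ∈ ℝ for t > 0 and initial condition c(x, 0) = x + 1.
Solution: By characteristics (dx/dt = -1), c(x,t) = f(x + t) with f = c(·, 0).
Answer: c(x, t) = t + x + 1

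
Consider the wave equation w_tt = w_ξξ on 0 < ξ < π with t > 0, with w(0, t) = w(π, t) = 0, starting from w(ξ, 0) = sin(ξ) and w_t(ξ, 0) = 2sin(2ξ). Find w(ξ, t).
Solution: Using separation of variables w = X(ξ)T(t):
Eigenfunctions: sin(nξ), n = 1, 2, 3, ...
General solution: w(ξ, t) = Σ [A_n cos(n t) + B_n sin(n t)] sin(nξ)
From w(ξ,0) = sin(ξ): A_1=1. From w_t(ξ,0) = 2sin(2ξ), using w_t(ξ,0) = Σ ω_n B_n sin(nξ) with ω_n = n: B_2 = 2/2 = 1.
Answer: w(ξ, t) = sin(2t)sin(2ξ) + sin(ξ)cos(t)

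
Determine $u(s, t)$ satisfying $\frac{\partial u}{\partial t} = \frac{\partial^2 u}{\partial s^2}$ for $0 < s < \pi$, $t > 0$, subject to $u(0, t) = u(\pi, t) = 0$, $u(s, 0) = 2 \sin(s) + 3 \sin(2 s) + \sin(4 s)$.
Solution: Using separation of variables $u = X(s)T(t)$:
Eigenfunctions: $\sin(ns)$, $n = 1, 2, 3, \ldots$
General solution: $u(s, t) = \sum c_n \sin(ns) e^{-n^2 t}$
Matching $u(s,0) = 2 \sin(s) + 3 \sin(2 s) + \sin(4 s)$ term by term: $c_1=2, c_2=3, c_4=1$.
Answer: $u(s, t) = 2 e^{-t} \sin(s) + 3 e^{-4 t} \sin(2 s) + e^{-16 t} \sin(4 s)$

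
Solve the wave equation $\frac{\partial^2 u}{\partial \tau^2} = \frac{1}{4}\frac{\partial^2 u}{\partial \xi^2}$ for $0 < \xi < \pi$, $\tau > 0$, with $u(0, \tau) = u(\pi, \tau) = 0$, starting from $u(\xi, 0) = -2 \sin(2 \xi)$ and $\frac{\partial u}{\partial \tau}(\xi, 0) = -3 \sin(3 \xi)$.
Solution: Separating variables: $u = \sum [A_n \cos(\omega_n \tau) + B_n \sin(\omega_n \tau)] \sin(n\xi)$, $\omega_n = n/2$. From ICs ($B_n$ = velocity coefficient / $\omega_n$): $A_2=-2, B_3=-2$.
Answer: $u(\xi, \tau) = -2 \sin(3 \tau/2) \sin(3 \xi) - 2 \sin(2 \xi) \cos(\tau)$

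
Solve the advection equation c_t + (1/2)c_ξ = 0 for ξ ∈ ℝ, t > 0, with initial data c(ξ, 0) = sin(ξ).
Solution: By characteristics (dξ/dt = 1/2), c(ξ,t) = f(ξ - (1/2)t) with f = c(·, 0).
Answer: c(ξ, t) = -sin(t/2 - ξ)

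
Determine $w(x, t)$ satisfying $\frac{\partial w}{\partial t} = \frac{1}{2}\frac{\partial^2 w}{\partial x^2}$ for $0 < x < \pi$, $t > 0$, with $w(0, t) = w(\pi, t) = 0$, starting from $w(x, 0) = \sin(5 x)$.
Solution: Using separation of variables $w = X(x)T(t)$:
Eigenfunctions: $\sin(nx)$, $n = 1, 2, 3, \ldots$
General solution: $w(x, t) = \sum c_n \sin(nx) e^{-n^2 t/2}$
Matching $w(x,0) = \sin(5 x)$ term by term: $c_5=1$.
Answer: $w(x, t) = e^{-25 t/2} \sin(5 x)$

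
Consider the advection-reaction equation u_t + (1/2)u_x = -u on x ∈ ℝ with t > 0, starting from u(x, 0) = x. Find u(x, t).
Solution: Substitute u = exp(-t)w, i.e. w = exp(t)u.
By the product rule, u_t = exp(-t)(w_t - w), u_x = exp(-t)w_x.
Substituting into the PDE and dividing by exp(-t): w_t - w + (1/2)w_x = -w.
The lower-order terms cancel, leaving the standard advection equation w_t + (1/2)w_x = 0.
Initial data for w: w(x,0) = u(x,0) = x.
Solve for w:
  By method of characteristics (waves move right with speed 1/2):
  Along characteristics x - (1/2)t = const, w is constant, so w(x,t) = f(x - (1/2)t) with f = w(·, 0).
Hence w(x,t) = -(1/2)t + x.
Transform back: u(x,t) = exp(-t)w(x,t).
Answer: u(x, t) = -(1/2)texp(-t) + xexp(-t)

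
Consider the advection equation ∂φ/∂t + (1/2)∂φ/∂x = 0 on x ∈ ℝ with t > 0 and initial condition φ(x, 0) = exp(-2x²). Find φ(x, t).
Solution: By method of characteristics (waves move right with speed 1/2):
Along characteristics x - (1/2)t = const, φ is constant, so φ(x,t) = f(x - (1/2)t) with f = φ(·, 0).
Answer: φ(x, t) = exp(-2(-t/2 + x)²)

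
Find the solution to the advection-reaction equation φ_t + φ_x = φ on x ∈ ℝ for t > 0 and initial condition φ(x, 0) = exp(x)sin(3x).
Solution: Substitute φ = exp(x)u, i.e. u = exp(-x)φ.
By the product rule, φ_x = exp(x)(u_x + u), φ_t = exp(x)u_t.
Substituting into the PDE and dividing by exp(x): u_t + (u_x + u) = u.
The lower-order terms cancel, leaving the standard advection equation u_t + u_x = 0.
Initial data for u: u(x,0) = exp(-x)φ(x,0) = sin(3x).
Solve for u:
  By method of characteristics (waves move right with speed 1):
  Along characteristics x - t = const, u is constant, so u(x,t) = f(x - t) with f = u(·, 0).
Hence u(x,t) = -sin(3t - 3x).
Transform back: φ(x,t) = exp(x)u(x,t).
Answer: φ(x, t) = -exp(x)sin(3t - 3x)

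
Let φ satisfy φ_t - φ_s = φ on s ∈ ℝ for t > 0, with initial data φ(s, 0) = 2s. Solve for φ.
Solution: Substitute φ = exp(t)u.
Then φ_t = exp(t)(u_t + u), φ_s = exp(t)u_s; substituting and dividing by exp(t), the lower-order terms cancel: u_t - u_s = 0 (standard advection equation).
Data for u: u(s,0) = φ(s,0) = 2s.
By characteristics (ds/dt = -1), u(s,t) = f(s + t) with f = u(·, 0).
So u(s,t) = 2s + 2t, and φ(s,t) = exp(t)u(s,t).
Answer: φ(s, t) = 2sexp(t) + 2texp(t)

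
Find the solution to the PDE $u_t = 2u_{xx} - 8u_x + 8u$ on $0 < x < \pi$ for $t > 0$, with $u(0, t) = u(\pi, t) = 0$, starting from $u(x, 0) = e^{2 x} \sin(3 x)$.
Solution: Substitute $u = e^{2x}w$, i.e. $w = e^{-2x}u$.
By the product rule, $u_x = e^{2x}(w_x + 2w)$, $u_{xx} = e^{2x}(w_{xx} + 4w_x + 4w)$, $u_t = e^{2x}w_t$.
Substituting into the PDE and dividing by $e^{2x}$: $w_t = 2(w_{xx} + 4w_x + 4w) - 8(w_x + 2w) + 8w$.
The lower-order terms cancel, leaving the standard heat equation $w_t = 2w_{xx}$.
Initial data for $w$: $w(x,0) = e^{-2x}u(x,0) = \sin(3 x)$. The boundary conditions carry over: $w(0,t) = w(\pi,t) = 0$.
Solve for $w$:
  Using separation of variables $w = X(x)T(t)$:
  Eigenfunctions: $\sin(nx)$, $n = 1, 2, 3, \ldots$
  General solution: $w(x, t) = \sum c_n \sin(nx) e^{-2n^2 t}$
  Matching $w(x,0) = \sin(3 x)$ term by term: $c_3=1$.
Hence $w(x,t) = e^{-18 t} \sin(3 x)$.
Transform back: $u(x,t) = e^{2x}w(x,t)$.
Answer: $u(x, t) = e^{-18 t} e^{2 x} \sin(3 x)$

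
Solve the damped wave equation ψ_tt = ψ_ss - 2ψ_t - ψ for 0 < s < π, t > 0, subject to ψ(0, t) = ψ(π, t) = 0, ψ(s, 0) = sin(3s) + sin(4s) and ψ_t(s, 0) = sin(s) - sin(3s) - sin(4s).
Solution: Substitute ψ = exp(-t)u.
Then ψ_t = exp(-t)(u_t - u), ψ_tt = exp(-t)(u_tt - 2u_t + u), ψ_ss = exp(-t)u_ss; substituting and dividing by exp(-t), the lower-order terms cancel: u_tt = u_ss (standard wave equation).
Data for u: u(s,0) = ψ(s,0) = sin(3s) + sin(4s); u_t(s,0) = ψ_t(s,0) + ψ(s,0) = sin(s). The boundary conditions carry over: u(0,t) = u(π,t) = 0.
Separating variables: u = Σ [A_n cos(ω_n t) + B_n sin(ω_n t)] sin(ns), ω_n = n. From ICs (B_n = velocity coefficient / ω_n): A_3=1, A_4=1, B_1=1.
So u(s,t) = sin(s)sin(t) + sin(3s)cos(3t) + sin(4s)cos(4t), and ψ(s,t) = exp(-t)u(s,t).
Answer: ψ(s, t) = exp(-t)sin(s)sin(t) + exp(-t)sin(3s)cos(3t) + exp(-t)sin(4s)cos(4t)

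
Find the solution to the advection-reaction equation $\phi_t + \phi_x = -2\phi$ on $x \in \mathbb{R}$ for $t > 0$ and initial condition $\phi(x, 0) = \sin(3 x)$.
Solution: Substitute $\phi = e^{-2t}u$, i.e. $u = e^{2t}\phi$.
By the product rule, $\phi_t = e^{-2t}(u_t - 2u)$, $\phi_x = e^{-2t}u_x$.
Substituting into the PDE and dividing by $e^{-2t}$: $u_t - 2u + u_x = -2u$.
The lower-order terms cancel, leaving the standard advection equation $u_t + u_x = 0$.
Initial data for $u$: $u(x,0) = \phi(x,0) = \sin(3 x)$.
Solve for $u$:
  By method of characteristics (waves move right with speed 1):
  Along characteristics $x - t =$ const, $u$ is constant, so $u(x,t) = f(x - t)$ with $f = u( \cdot , 0)$.
Hence $u(x,t) = - \sin(3 t - 3 x)$.
Transform back: $\phi(x,t) = e^{-2t}u(x,t)$.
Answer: $\phi(x, t) = - e^{-2 t} \sin(3 t - 3 x)$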